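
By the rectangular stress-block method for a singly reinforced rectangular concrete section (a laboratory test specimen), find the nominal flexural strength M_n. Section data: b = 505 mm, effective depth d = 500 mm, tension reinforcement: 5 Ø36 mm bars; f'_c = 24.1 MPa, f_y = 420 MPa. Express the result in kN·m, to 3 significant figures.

A_s = 5 × 1018 = 5090 mm².
T = A_s f_y = 5090 × 420 = 2137800 N = 2137.8 kN.
From C = T: a = T/(0.85 f'_c b) = 2137800/(0.85 × 24.1 × 505) = 206.65 mm.
M_n = T(d − a/2) = 2137.8 kN × (500 − 103.325) mm = 848.01 kN·m.

M_n ≈ 848 kN·m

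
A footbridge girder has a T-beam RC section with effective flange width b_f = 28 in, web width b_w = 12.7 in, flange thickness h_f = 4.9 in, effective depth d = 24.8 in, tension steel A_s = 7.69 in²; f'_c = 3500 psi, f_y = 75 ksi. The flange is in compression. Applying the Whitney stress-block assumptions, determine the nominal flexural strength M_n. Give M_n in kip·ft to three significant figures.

M_n ≈ 1010 kip·ft

Tension: T = A_s f_y = 7.69 × 75 = 576.75 kips.
Try a within the flange: a = T/(0.85 f'_c b_f) = 576.75/(0.85 × 3.5 × 28) = 6.924 in.
a = 6.924 > h_f = 4.9 in: the block extends into the web. Split into flange-overhang and web parts.
C_f = 0.85 f'_c (b_f − b_w) h_f = 0.85 × 3.5 × (28 − 12.7) × 4.9 = 223.0 kips.
Remaining web compression depth: a_w = (T − C_f)/(0.85 f'_c b_w) = (576.75 − 223.0)/(0.85 × 3.5 × 12.7) = 9.363 in.
M_n = C_f(d − h_f/2) + (T − C_f)(d − a_w/2) = 223.0 × (24.8 − 2.45) + 353.75 × (24.8 − 4.6815) = 4984.1 + 7116.9 = 12101.0 kip·in.
M_n = 12101.0/12 = 1008.42 kip·ft.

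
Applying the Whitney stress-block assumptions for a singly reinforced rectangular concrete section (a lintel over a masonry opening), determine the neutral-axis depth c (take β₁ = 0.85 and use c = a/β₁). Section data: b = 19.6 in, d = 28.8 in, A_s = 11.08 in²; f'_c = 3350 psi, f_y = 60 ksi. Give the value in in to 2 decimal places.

c ≈ 14.01 in

T = A_s f_y = 11.08 × 60 = 664.8 kips.
a = T/(0.85 f'_c b) = 664.8/(0.85 × 3.35 × 19.6) = 11.9116 in.
With β₁ = 0.85, c = a/β₁ = 11.9116/0.85 = 14.01 in.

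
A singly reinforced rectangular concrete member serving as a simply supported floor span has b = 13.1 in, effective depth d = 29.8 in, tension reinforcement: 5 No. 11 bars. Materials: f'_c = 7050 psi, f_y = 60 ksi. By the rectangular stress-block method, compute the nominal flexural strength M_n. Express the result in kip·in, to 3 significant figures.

M_n ≈ 12600 kip·in

A_s = 5 × 1.56 = 7.8 in².
T = A_s f_y = 7.8 × 60 = 468 kips.
a = T/(0.85 f'_c b) = 468/(0.85 × 7.05 × 13.1) = 5.962 in.
M_n = T(d − a/2) = 468 × (29.8 − 2.981) = 12551.3 kip·in.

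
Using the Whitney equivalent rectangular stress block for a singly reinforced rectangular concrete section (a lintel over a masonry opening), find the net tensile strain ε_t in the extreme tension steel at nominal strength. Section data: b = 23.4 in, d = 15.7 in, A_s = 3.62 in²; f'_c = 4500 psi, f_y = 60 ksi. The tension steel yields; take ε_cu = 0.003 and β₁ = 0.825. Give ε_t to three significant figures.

ε_t ≈ 0.0130

a = A_s f_y/(0.85 f'_c b) = 2.427 in.
β₁ = 0.825, so c = a/β₁ = 2.427/0.825 = 2.942 in.
From the linear strain diagram with ε_cu = 0.003: ε_t = 0.003 (d − c)/c = 0.003 × (15.7 − 2.942)/2.942 = 0.0130.
Since ε_t ≥ 0.005, the section is tension-controlled.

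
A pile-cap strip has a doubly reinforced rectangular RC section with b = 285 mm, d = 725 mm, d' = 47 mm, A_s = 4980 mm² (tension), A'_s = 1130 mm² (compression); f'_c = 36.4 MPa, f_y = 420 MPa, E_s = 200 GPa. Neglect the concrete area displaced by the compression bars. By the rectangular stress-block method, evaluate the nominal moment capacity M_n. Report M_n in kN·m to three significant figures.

Assume both tension and compression steel yield.
Net tension couple steel: A_s − A'_s = 3850 mm².
a = (A_s − A'_s) f_y / (0.85 f'_c b) = 1617000/(0.85 × 36.4 × 285) = 183.38 mm.
c = a/β₁ = 183.38/0.79 = 232.13 mm; ε'_s = 0.003(c − d')/c = 0.0024 ≥ f_y/E_s = 0.0021, so compression steel does yield.
M_n = (A_s − A'_s) f_y (d − a/2) + A'_s f_y (d − d') = [1617000 × (725 − 91.69) + 474600 × (725 − 47)] × 10⁻⁶ = 1024.06 + 321.78 = 1345.84 kN·m.

M_n ≈ 1350 kN·m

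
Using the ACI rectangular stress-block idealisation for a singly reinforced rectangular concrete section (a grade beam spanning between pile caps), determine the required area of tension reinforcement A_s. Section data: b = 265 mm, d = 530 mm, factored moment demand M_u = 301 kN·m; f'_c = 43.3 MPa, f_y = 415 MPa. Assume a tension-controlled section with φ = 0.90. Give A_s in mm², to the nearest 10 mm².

A_s ≈ 1630 mm²

M_n = M_u/φ = 301/0.90 = 334.444 kN·m.
With M_n = 0.85 f'_c a b (d − a/2), solve the quadratic for a:
a = d − √(d² − 2M_n/(0.85 f'_c b)) = 530 − √(530² − 2 × 334.444×10⁶/(0.85 × 43.3 × 265)) = 69.22 mm.
A_s = 0.85 f'_c a b / f_y = 0.85 × 43.3 × 69.22 × 265 / 415 = 1626.8 mm².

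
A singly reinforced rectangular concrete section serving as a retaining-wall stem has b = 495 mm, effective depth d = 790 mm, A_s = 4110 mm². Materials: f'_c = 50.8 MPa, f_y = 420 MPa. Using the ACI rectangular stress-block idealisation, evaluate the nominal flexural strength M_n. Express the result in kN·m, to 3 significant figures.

M_n ≈ 1290 kN·m

T = A_s f_y = 4110 × 420 = 1726200 N = 1726.2 kN.
From C = T: a = T/(0.85 f'_c b) = 1726200/(0.85 × 50.8 × 495) = 80.76 mm.
M_n = T(d − a/2) = 1726.2 kN × (790 − 40.38) mm = 1293.99 kN·m.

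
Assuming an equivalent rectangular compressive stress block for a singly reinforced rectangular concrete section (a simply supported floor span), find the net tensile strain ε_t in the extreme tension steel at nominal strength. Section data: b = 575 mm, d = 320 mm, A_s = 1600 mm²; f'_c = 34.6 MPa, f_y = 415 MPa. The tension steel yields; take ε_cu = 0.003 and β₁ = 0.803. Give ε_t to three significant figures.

a = A_s f_y/(0.85 f'_c b) = 39.26 mm.
β₁ = 0.803, so c = a/β₁ = 39.26/0.803 = 48.89 mm.
From the linear strain diagram with ε_cu = 0.003: ε_t = 0.003 (d − c)/c = 0.003 × (320 − 48.89)/48.89 = 0.0166.
Since ε_t ≥ 0.005, the section is tension-controlled.

ε_t ≈ 0.0166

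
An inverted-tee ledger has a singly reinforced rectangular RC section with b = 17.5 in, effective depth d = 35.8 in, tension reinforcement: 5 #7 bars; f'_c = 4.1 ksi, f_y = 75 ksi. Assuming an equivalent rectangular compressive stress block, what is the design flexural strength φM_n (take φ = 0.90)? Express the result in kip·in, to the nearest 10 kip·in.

A_s = 5 × 0.6 = 3 in².
T = A_s f_y = 3 × 75 = 225 kips.
a = T/(0.85 f'_c b) = 225/(0.85 × 4.1 × 17.5) = 3.689 in.
M_n = T(d − a/2) = 225 × (35.8 − 1.8445) = 7640.0 kip·in.
φM_n = 0.90 × 7640.0 = 6876.0 kip·in.

φM_n ≈ 6880 kip·in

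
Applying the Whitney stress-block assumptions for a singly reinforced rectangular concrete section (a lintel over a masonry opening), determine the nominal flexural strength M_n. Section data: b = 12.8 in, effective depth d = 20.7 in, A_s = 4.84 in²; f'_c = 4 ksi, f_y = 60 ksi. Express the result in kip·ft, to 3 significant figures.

T = A_s f_y = 4.84 × 60 = 290.4 kips.
a = T/(0.85 f'_c b) = 290.4/(0.85 × 4 × 12.8) = 6.673 in.
M_n = T(d − a/2) = 290.4 × (20.7 − 3.3365) = 5042.4 kip·in = 5042.4/12 = 420.20 kip·ft.

M_n ≈ 420 kip·ft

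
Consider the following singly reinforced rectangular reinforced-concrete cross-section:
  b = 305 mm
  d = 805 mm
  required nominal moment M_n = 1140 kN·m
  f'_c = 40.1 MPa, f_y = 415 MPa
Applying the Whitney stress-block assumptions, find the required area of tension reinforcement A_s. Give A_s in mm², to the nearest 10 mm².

A_s ≈ 3760 mm²

With M_n = 0.85 f'_c a b (d − a/2), solve the quadratic for a:
a = d − √(d² − 2M_n/(0.85 f'_c b)) = 805 − √(805² − 2 × 1140×10⁶/(0.85 × 40.1 × 305)) = 150.24 mm.
A_s = 0.85 f'_c a b / f_y = 0.85 × 40.1 × 150.24 × 305 / 415 = 3763.6 mm².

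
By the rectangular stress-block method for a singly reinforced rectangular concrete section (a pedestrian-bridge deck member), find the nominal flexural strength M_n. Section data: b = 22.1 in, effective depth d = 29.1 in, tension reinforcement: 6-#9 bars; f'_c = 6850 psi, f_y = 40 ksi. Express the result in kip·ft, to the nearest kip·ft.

A_s = 6 × 1 = 6 in².
T = A_s f_y = 6 × 40 = 240 kips.
a = T/(0.85 f'_c b) = 240/(0.85 × 6.85 × 22.1) = 1.865 in.
M_n = T(d − a/2) = 240 × (29.1 − 0.9325) = 6760.2 kip·in = 6760.2/12 = 563.35 kip·ft.

M_n ≈ 563 kip·ft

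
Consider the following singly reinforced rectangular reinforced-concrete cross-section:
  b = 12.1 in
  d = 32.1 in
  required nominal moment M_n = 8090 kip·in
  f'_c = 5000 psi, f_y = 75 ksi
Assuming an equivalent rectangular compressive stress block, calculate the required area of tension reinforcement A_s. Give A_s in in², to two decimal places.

A_s ≈ 3.67 in²

From M_n = 0.85 f'_c a b (d − a/2):
a = d − √(d² − 2M_n/(0.85 f'_c b)) = 32.1 − √(32.1² − 2 × 8090/(0.85 × 5 × 12.1)) = 5.346 in.
A_s = 0.85 f'_c a b / f_y = 0.85 × 5 × 5.346 × 12.1 / 75 = 3.666 in².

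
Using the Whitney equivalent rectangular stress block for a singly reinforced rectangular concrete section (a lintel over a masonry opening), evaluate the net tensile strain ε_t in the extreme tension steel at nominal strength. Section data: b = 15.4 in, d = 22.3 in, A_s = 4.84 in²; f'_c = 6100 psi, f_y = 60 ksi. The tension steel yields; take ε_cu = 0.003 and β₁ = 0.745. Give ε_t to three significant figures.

a = A_s f_y/(0.85 f'_c b) = 3.637 in.
β₁ = 0.745, so c = a/β₁ = 3.637/0.745 = 4.882 in.
From the linear strain diagram with ε_cu = 0.003: ε_t = 0.003 (d − c)/c = 0.003 × (22.3 − 4.882)/4.882 = 0.0107.
Since ε_t ≥ 0.005, the section is tension-controlled.

ε_t ≈ 0.0107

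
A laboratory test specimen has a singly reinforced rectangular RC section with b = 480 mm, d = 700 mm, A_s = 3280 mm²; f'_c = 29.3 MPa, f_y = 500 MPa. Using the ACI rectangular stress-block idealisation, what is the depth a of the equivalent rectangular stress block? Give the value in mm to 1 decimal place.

a ≈ 137.2 mm

T = A_s f_y = 3280 × 500 = 1640000 N = 1640 kN.
Setting C = 0.85 f'_c a b equal to T: a = 1640000/(0.85 × 29.3 × 480) = 137.2 mm.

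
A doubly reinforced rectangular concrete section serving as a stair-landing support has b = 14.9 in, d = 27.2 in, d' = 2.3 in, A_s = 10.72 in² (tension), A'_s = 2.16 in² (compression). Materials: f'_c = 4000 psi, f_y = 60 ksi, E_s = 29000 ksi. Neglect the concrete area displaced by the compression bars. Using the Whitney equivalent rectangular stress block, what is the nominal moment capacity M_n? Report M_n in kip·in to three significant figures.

Assume both steels yield.
a = (A_s − A'_s) f_y/(0.85 f'_c b) = (10.72 − 2.16) × 60/(0.85 × 4 × 14.9) = 10.138 in.
c = a/β₁ = 10.138/0.85 = 11.927 in; ε'_s = 0.003(c − d')/c = 0.0024 ≥ ε_y = 0.0021, so the compression steel yields.
M_n = (A_s − A'_s) f_y (d − a/2) + A'_s f_y (d − d') = 513.6 × (27.2 − 5.069) + 129.6 × (27.2 − 2.3) = 11366.5 + 3227.0 = 14593.5 kip·in.

M_n ≈ 14600 kip·in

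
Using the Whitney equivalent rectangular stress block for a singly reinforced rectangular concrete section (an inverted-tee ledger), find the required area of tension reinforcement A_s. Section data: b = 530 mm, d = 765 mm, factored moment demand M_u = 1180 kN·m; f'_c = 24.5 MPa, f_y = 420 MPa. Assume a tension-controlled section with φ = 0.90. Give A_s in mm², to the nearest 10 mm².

A_s ≈ 4610 mm²

M_n = M_u/φ = 1180/0.90 = 1311.11 kN·m.
With M_n = 0.85 f'_c a b (d − a/2), solve the quadratic for a:
a = d − √(d² − 2M_n/(0.85 f'_c b)) = 765 − √(765² − 2 × 1311.11×10⁶/(0.85 × 24.5 × 530)) = 175.38 mm.
A_s = 0.85 f'_c a b / f_y = 0.85 × 24.5 × 175.38 × 530 / 420 = 4608.8 mm².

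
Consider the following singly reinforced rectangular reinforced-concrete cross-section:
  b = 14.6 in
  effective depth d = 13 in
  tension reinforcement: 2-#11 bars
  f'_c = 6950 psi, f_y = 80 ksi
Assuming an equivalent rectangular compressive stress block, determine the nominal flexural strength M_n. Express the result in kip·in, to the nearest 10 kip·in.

M_n ≈ 2880 kip·in

A_s = 2 × 1.56 = 3.12 in².
T = A_s f_y = 3.12 × 80 = 249.6 kips.
a = T/(0.85 f'_c b) = 249.6/(0.85 × 6.95 × 14.6) = 2.894 in.
M_n = T(d − a/2) = 249.6 × (13 − 1.447) = 2883.6 kip·in.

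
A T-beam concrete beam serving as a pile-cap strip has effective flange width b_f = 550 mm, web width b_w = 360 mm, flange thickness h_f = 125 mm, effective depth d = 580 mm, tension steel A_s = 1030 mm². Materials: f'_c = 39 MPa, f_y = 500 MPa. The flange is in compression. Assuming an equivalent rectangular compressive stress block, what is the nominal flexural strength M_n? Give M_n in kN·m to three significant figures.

M_n ≈ 291 kN·m

Tension: T = A_s f_y = 1030 × 500 = 515000 N.
Try a within the flange: a = T/(0.85 f'_c b_f) = 515000/(0.85 × 39 × 550) = 28.25 mm.
Since a = 28.25 ≤ h_f = 125 mm, the stress block lies entirely in the flange; analyse as a rectangular beam of width b_f.
M_n = T(d − a/2) = 515000 × (580 − 14.125) = 291.43 × 10⁶ N·mm.
M_n = 291.43 kN·m.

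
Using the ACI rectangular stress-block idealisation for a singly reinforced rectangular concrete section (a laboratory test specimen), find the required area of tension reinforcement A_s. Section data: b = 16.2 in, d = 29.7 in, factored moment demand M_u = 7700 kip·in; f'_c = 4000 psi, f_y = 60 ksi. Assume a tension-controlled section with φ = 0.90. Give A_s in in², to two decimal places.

A_s ≈ 5.32 in²

M_n = M_u/φ = 7700/0.90 = 8555.56 kip·in.
From M_n = 0.85 f'_c a b (d − a/2):
a = d − √(d² − 2M_n/(0.85 f'_c b)) = 29.7 − √(29.7² − 2 × 8555.56/(0.85 × 4 × 16.2)) = 5.795 in.
A_s = 0.85 f'_c a b / f_y = 0.85 × 4 × 5.795 × 16.2 / 60 = 5.320 in².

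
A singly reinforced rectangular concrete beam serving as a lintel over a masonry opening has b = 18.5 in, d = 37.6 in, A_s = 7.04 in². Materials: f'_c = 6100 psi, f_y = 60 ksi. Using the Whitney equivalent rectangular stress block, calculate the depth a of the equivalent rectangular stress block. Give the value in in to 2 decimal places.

T = A_s f_y = 7.04 × 60 = 422.4 kips.
a = T/(0.85 f'_c b) = 422.4/(0.85 × 6.1 × 18.5) = 4.40 in.

a ≈ 4.40 in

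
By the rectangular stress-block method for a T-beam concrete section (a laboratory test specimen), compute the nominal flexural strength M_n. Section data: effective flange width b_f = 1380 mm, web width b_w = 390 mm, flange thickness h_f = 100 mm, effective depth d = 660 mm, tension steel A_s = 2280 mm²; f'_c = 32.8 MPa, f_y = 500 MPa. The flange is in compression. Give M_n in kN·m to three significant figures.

M_n ≈ 736 kN·m

Tension: T = A_s f_y = 2280 × 500 = 1140000 N.
Try a within the flange: a = T/(0.85 f'_c b_f) = 1140000/(0.85 × 32.8 × 1380) = 29.63 mm.
Since a = 29.63 ≤ h_f = 100 mm, the stress block lies entirely in the flange; analyse as a rectangular beam of width b_f.
M_n = T(d − a/2) = 1140000 × (660 − 14.815) = 735.51 × 10⁶ N·mm.
M_n = 735.51 kN·m.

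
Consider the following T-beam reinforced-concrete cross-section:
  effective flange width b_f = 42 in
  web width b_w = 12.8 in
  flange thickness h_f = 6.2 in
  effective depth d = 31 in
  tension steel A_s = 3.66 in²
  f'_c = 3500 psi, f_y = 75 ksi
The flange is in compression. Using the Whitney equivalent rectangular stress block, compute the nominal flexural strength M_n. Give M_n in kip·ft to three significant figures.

M_n ≈ 684 kip·ft

Tension: T = A_s f_y = 3.66 × 75 = 274.5 kips.
Try a within the flange: a = T/(0.85 f'_c b_f) = 274.5/(0.85 × 3.5 × 42) = 2.197 in.
Since a = 2.197 ≤ h_f = 6.2 in, the stress block lies entirely in the flange; analyse as a rectangular beam of width b_f.
M_n = T(d − a/2) = 274.5 × (31 − 1.0985) = 8208.0 kip·in.
M_n = 8208.0/12 = 684.00 kip·ft.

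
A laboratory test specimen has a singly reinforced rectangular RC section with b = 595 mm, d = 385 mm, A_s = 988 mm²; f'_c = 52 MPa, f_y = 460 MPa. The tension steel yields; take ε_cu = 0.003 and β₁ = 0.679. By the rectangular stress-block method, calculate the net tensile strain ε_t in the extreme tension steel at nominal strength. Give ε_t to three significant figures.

ε_t ≈ 0.0424

a = A_s f_y/(0.85 f'_c b) = 17.28 mm.
β₁ = 0.679, so c = a/β₁ = 17.28/0.679 = 25.45 mm.
From the linear strain diagram with ε_cu = 0.003: ε_t = 0.003 (d − c)/c = 0.003 × (385 − 25.45)/25.45 = 0.0424.
Since ε_t ≥ 0.005, the section is tension-controlled.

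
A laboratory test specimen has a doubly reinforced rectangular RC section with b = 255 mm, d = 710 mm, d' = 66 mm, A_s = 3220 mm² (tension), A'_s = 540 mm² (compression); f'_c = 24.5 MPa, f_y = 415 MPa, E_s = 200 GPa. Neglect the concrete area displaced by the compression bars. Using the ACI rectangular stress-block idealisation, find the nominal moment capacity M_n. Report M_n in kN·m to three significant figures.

Assume both tension and compression steel yield.
Net tension couple steel: A_s − A'_s = 2680 mm².
a = (A_s − A'_s) f_y / (0.85 f'_c b) = 1112200/(0.85 × 24.5 × 255) = 209.44 mm.
c = a/β₁ = 209.44/0.85 = 246.40 mm; ε'_s = 0.003(c − d')/c = 0.0022 ≥ f_y/E_s = 0.0021, so compression steel does yield.
M_n = (A_s − A'_s) f_y (d − a/2) + A'_s f_y (d − d') = [1112200 × (710 − 104.72) + 224100 × (710 − 66)] × 10⁻⁶ = 673.19 + 144.32 = 817.51 kN·m.

M_n ≈ 818 kN·m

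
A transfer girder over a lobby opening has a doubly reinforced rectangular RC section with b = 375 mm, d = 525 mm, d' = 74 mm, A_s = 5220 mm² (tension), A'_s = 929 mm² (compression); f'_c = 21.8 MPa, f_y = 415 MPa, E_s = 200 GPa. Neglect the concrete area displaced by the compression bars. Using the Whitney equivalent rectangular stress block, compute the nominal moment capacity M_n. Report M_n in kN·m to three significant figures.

M_n ≈ 881 kN·m

Assume both tension and compression steel yield.
Net tension couple steel: A_s − A'_s = 4291 mm².
a = (A_s − A'_s) f_y / (0.85 f'_c b) = 1780765/(0.85 × 21.8 × 375) = 256.27 mm.
c = a/β₁ = 256.27/0.85 = 301.49 mm; ε'_s = 0.003(c − d')/c = 0.0023 ≥ f_y/E_s = 0.0021, so compression steel does yield.
M_n = (A_s − A'_s) f_y (d − a/2) + A'_s f_y (d − d') = [1780765 × (525 − 128.135) + 385535 × (525 − 74)] × 10⁻⁶ = 706.72 + 173.88 = 880.60 kN·m.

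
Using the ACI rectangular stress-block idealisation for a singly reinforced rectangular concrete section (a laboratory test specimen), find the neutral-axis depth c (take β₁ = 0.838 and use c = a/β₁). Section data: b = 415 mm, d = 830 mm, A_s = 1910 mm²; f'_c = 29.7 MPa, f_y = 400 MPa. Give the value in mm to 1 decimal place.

c ≈ 87.0 mm

T = A_s f_y = 1910 × 400 = 764000 N = 764 kN.
Setting C = 0.85 f'_c a b equal to T: a = 764000/(0.85 × 29.7 × 415) = 72.924 mm.
With β₁ = 0.838, c = a/β₁ = 72.924/0.838 = 87.0 mm.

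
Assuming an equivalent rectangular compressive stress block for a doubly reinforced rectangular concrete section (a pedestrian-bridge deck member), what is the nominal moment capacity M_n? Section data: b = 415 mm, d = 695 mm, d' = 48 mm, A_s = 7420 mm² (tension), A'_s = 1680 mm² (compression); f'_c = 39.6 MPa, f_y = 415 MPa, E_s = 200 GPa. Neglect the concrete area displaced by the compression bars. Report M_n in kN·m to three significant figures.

M_n ≈ 1900 kN·m

Assume both tension and compression steel yield.
Net tension couple steel: A_s − A'_s = 5740 mm².
a = (A_s − A'_s) f_y / (0.85 f'_c b) = 2382100/(0.85 × 39.6 × 415) = 170.53 mm.
c = a/β₁ = 170.53/0.767 = 222.33 mm; ε'_s = 0.003(c − d')/c = 0.0024 ≥ f_y/E_s = 0.0021, so compression steel does yield.
M_n = (A_s − A'_s) f_y (d − a/2) + A'_s f_y (d − d') = [2382100 × (695 − 85.265) + 697200 × (695 − 48)] × 10⁻⁶ = 1452.45 + 451.09 = 1903.54 kN·m.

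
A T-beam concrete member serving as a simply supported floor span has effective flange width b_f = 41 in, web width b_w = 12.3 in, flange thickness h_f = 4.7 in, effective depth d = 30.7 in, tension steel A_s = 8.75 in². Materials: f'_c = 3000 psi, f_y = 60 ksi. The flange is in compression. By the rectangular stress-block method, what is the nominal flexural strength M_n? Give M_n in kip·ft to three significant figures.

M_n ≈ 1230 kip·ft

Tension: T = A_s f_y = 8.75 × 60 = 525 kips.
Try a within the flange: a = T/(0.85 f'_c b_f) = 525/(0.85 × 3 × 41) = 5.022 in.
a = 5.022 > h_f = 4.7 in: the block extends into the web. Split into flange-overhang and web parts.
C_f = 0.85 f'_c (b_f − b_w) h_f = 0.85 × 3 × (41 − 12.3) × 4.7 = 344.0 kips.
Remaining web compression depth: a_w = (T − C_f)/(0.85 f'_c b_w) = (525 − 344.0)/(0.85 × 3 × 12.3) = 5.771 in.
M_n = C_f(d − h_f/2) + (T − C_f)(d − a_w/2) = 344.0 × (30.7 − 2.35) + 181 × (30.7 − 2.8855) = 9752.4 + 5034.4 = 14786.8 kip·in.
M_n = 14786.8/12 = 1232.23 kip·ft.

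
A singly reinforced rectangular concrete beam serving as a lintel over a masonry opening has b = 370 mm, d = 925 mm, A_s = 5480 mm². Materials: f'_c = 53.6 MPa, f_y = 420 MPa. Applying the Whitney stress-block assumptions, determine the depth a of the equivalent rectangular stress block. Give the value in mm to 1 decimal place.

T = A_s f_y = 5480 × 420 = 2301600 N = 2301.6 kN.
Setting C = 0.85 f'_c a b equal to T: a = 2301600/(0.85 × 53.6 × 370) = 136.5 mm.

a ≈ 136.5 mm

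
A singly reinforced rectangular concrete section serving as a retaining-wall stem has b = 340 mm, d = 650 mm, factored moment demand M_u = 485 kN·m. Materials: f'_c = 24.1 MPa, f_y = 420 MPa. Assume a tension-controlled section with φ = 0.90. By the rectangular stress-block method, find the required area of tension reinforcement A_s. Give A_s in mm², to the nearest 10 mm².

M_n = M_u/φ = 485/0.90 = 538.889 kN·m.
With M_n = 0.85 f'_c a b (d − a/2), solve the quadratic for a:
a = d − √(d² − 2M_n/(0.85 f'_c b)) = 650 − √(650² − 2 × 538.889×10⁶/(0.85 × 24.1 × 340)) = 132.55 mm.
A_s = 0.85 f'_c a b / f_y = 0.85 × 24.1 × 132.55 × 340 / 420 = 2198.1 mm².

A_s ≈ 2200 mm²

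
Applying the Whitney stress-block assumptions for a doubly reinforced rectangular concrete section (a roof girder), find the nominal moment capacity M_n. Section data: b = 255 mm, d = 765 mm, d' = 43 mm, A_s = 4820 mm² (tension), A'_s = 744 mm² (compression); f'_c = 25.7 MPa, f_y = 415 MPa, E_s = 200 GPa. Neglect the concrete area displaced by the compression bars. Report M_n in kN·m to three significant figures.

Assume both tension and compression steel yield.
Net tension couple steel: A_s − A'_s = 4076 mm².
a = (A_s − A'_s) f_y / (0.85 f'_c b) = 1691540/(0.85 × 25.7 × 255) = 303.66 mm.
c = a/β₁ = 303.66/0.85 = 357.25 mm; ε'_s = 0.003(c − d')/c = 0.0026 ≥ f_y/E_s = 0.0021, so compression steel does yield.
M_n = (A_s − A'_s) f_y (d − a/2) + A'_s f_y (d − d') = [1691540 × (765 − 151.83) + 308760 × (765 − 43)] × 10⁻⁶ = 1037.20 + 222.92 = 1260.12 kN·m.

M_n ≈ 1260 kN·m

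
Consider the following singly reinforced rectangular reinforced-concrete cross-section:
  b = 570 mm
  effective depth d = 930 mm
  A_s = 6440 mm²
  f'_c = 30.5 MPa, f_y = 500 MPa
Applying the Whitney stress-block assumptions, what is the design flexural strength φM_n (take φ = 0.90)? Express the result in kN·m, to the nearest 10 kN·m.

φM_n ≈ 2380 kN·m

T = A_s f_y = 6440 × 500 = 3220000 N = 3220 kN.
From C = T: a = T/(0.85 f'_c b) = 3220000/(0.85 × 30.5 × 570) = 217.90 mm.
M_n = T(d − a/2) = 3220 kN × (930 − 108.95) mm = 2643.78 kN·m.
φM_n = 0.90 × 2643.78 = 2379.40 kN·m.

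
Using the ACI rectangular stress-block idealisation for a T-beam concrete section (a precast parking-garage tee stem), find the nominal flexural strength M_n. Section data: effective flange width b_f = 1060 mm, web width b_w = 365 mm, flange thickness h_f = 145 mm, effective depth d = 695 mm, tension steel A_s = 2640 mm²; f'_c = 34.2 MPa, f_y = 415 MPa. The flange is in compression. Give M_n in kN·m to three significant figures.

M_n ≈ 742 kN·m

Tension: T = A_s f_y = 2640 × 415 = 1095600 N.
Try a within the flange: a = T/(0.85 f'_c b_f) = 1095600/(0.85 × 34.2 × 1060) = 35.56 mm.
Since a = 35.56 ≤ h_f = 145 mm, the stress block lies entirely in the flange; analyse as a rectangular beam of width b_f.
M_n = T(d − a/2) = 1095600 × (695 − 17.78) = 741.96 × 10⁶ N·mm.
M_n = 741.96 kN·m.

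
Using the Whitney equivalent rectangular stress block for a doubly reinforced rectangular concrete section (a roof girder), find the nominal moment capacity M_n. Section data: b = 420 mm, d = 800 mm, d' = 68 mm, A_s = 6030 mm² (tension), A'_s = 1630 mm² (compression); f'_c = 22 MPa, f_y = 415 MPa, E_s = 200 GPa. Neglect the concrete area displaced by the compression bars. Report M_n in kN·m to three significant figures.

M_n ≈ 1740 kN·m

Assume both tension and compression steel yield.
Net tension couple steel: A_s − A'_s = 4400 mm².
a = (A_s − A'_s) f_y / (0.85 f'_c b) = 1826000/(0.85 × 22 × 420) = 232.49 mm.
c = a/β₁ = 232.49/0.85 = 273.52 mm; ε'_s = 0.003(c − d')/c = 0.0023 ≥ f_y/E_s = 0.0021, so compression steel does yield.
M_n = (A_s − A'_s) f_y (d − a/2) + A'_s f_y (d − d') = [1826000 × (800 − 116.245) + 676450 × (800 − 68)] × 10⁻⁶ = 1248.54 + 495.16 = 1743.70 kN·m.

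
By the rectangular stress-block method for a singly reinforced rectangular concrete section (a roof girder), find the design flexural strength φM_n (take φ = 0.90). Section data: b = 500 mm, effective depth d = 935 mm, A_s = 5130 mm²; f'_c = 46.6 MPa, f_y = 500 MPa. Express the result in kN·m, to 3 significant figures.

φM_n ≈ 2010 kN·m

T = A_s f_y = 5130 × 500 = 2565000 N = 2565 kN.
From C = T: a = T/(0.85 f'_c b) = 2565000/(0.85 × 46.6 × 500) = 129.51 mm.
M_n = T(d − a/2) = 2565 kN × (935 − 64.755) mm = 2232.18 kN·m.
φM_n = 0.90 × 2232.18 = 2008.96 kN·m.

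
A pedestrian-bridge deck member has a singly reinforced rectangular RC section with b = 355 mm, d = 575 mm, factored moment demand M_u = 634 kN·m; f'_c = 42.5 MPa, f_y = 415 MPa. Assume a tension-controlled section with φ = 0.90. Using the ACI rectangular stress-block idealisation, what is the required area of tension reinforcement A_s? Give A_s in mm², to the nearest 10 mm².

A_s ≈ 3250 mm²

M_n = M_u/φ = 634/0.90 = 704.444 kN·m.
With M_n = 0.85 f'_c a b (d − a/2), solve the quadratic for a:
a = d − √(d² − 2M_n/(0.85 f'_c b)) = 575 − √(575² − 2 × 704.444×10⁶/(0.85 × 42.5 × 355)) = 105.14 mm.
A_s = 0.85 f'_c a b / f_y = 0.85 × 42.5 × 105.14 × 355 / 415 = 3249.0 mm².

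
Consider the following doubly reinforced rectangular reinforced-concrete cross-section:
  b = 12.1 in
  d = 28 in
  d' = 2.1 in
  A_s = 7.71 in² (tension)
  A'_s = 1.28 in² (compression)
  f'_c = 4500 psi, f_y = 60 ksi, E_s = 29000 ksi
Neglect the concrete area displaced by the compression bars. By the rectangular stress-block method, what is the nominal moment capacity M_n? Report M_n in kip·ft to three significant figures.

Assume both steels yield.
a = (A_s − A'_s) f_y/(0.85 f'_c b) = (7.71 − 1.28) × 60/(0.85 × 4.5 × 12.1) = 8.336 in.
c = a/β₁ = 8.336/0.825 = 10.104 in; ε'_s = 0.003(c − d')/c = 0.0024 ≥ ε_y = 0.0021, so the compression steel yields.
M_n = (A_s − A'_s) f_y (d − a/2) + A'_s f_y (d − d') = 385.8 × (28 − 4.168) + 76.8 × (28 − 2.1) = 9194.4 + 1989.1 = 11183.5 kip·in = 11183.5/12 = 931.96 kip·ft.

M_n ≈ 932 kip·ft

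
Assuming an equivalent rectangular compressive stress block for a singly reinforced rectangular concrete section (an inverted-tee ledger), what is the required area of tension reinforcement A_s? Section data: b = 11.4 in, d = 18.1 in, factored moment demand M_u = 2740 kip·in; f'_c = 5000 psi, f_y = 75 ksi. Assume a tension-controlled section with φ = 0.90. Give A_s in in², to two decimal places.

A_s ≈ 2.51 in²

M_n = M_u/φ = 2740/0.90 = 3044.44 kip·in.
From M_n = 0.85 f'_c a b (d − a/2):
a = d − √(d² − 2M_n/(0.85 f'_c b)) = 18.1 − √(18.1² − 2 × 3044.44/(0.85 × 5 × 11.4)) = 3.890 in.
A_s = 0.85 f'_c a b / f_y = 0.85 × 5 × 3.890 × 11.4 / 75 = 2.513 in².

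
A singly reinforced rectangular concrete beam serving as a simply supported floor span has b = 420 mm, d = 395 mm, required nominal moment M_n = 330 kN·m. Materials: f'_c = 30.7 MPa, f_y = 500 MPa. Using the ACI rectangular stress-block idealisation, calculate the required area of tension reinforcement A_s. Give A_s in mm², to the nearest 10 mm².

A_s ≈ 1870 mm²

With M_n = 0.85 f'_c a b (d − a/2), solve the quadratic for a:
a = d − √(d² − 2M_n/(0.85 f'_c b)) = 395 − √(395² − 2 × 330×10⁶/(0.85 × 30.7 × 420)) = 85.48 mm.
A_s = 0.85 f'_c a b / f_y = 0.85 × 30.7 × 85.48 × 420 / 500 = 1873.7 mm².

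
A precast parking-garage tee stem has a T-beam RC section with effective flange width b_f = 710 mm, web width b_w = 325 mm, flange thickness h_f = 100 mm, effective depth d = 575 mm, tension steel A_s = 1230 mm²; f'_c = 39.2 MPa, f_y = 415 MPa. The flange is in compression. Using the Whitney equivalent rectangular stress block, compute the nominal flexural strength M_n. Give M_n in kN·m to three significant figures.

Tension: T = A_s f_y = 1230 × 415 = 510450 N.
Try a within the flange: a = T/(0.85 f'_c b_f) = 510450/(0.85 × 39.2 × 710) = 21.58 mm.
Since a = 21.58 ≤ h_f = 100 mm, the stress block lies entirely in the flange; analyse as a rectangular beam of width b_f.
M_n = T(d − a/2) = 510450 × (575 − 10.79) = 288.00 × 10⁶ N·mm.
M_n = 288.00 kN·m.

M_n ≈ 288 kN·m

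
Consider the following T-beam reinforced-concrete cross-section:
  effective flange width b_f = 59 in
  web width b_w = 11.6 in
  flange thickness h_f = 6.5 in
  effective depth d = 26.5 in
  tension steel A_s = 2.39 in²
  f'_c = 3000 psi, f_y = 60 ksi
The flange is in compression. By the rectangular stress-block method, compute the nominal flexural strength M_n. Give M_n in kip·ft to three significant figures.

M_n ≈ 311 kip·ft

Tension: T = A_s f_y = 2.39 × 60 = 143.4 kips.
Try a within the flange: a = T/(0.85 f'_c b_f) = 143.4/(0.85 × 3 × 59) = 0.953 in.
Since a = 0.953 ≤ h_f = 6.5 in, the stress block lies entirely in the flange; analyse as a rectangular beam of width b_f.
M_n = T(d − a/2) = 143.4 × (26.5 − 0.4765) = 3731.8 kip·in.
M_n = 3731.8/12 = 310.98 kip·ft.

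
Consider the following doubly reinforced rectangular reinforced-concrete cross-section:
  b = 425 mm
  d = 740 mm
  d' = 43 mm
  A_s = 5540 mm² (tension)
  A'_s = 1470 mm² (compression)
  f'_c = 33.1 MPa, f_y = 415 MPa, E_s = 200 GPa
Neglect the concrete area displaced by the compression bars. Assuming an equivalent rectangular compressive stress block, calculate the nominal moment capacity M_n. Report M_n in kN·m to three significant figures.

M_n ≈ 1560 kN·m

Assume both tension and compression steel yield.
Net tension couple steel: A_s − A'_s = 4070 mm².
a = (A_s − A'_s) f_y / (0.85 f'_c b) = 1689050/(0.85 × 33.1 × 425) = 141.26 mm.
c = a/β₁ = 141.26/0.814 = 173.54 mm; ε'_s = 0.003(c − d')/c = 0.0023 ≥ f_y/E_s = 0.0021, so compression steel does yield.
M_n = (A_s − A'_s) f_y (d − a/2) + A'_s f_y (d − d') = [1689050 × (740 − 70.63) + 610050 × (740 − 43)] × 10⁻⁶ = 1130.60 + 425.20 = 1555.80 kN·m.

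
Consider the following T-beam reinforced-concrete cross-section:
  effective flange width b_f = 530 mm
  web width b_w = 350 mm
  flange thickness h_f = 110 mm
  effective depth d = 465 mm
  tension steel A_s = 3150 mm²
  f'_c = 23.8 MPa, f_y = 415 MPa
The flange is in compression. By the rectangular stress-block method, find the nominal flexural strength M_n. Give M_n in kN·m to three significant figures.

Tension: T = A_s f_y = 3150 × 415 = 1307250 N.
Try a within the flange: a = T/(0.85 f'_c b_f) = 1307250/(0.85 × 23.8 × 530) = 121.92 mm.
a = 121.92 > h_f = 110 mm: the block extends into the web. Split into flange-overhang and web parts.
C_f = 0.85 f'_c (b_f − b_w) h_f = 0.85 × 23.8 × (530 − 350) × 110 = 400554 N.
Remaining web compression depth: a_w = (T − C_f)/(0.85 f'_c b_w) = (1307250 − 400554)/(0.85 × 23.8 × 350) = 128.06 mm.
M_n = C_f(d − h_f/2) + (T − C_f)(d − a_w/2) = 400554 × (465 − 55) + 906696 × (465 − 64.03) = 164.23 + 363.56 = 527.79 × 10⁶ N·mm.
M_n = 527.79 kN·m.

M_n ≈ 528 kN·m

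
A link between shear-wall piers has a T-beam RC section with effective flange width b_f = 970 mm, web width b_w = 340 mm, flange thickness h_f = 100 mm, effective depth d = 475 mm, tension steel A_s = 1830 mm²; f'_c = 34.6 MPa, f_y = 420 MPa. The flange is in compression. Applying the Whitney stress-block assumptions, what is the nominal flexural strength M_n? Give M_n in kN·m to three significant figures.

M_n ≈ 355 kN·m

Tension: T = A_s f_y = 1830 × 420 = 768600 N.
Try a within the flange: a = T/(0.85 f'_c b_f) = 768600/(0.85 × 34.6 × 970) = 26.94 mm.
Since a = 26.94 ≤ h_f = 100 mm, the stress block lies entirely in the flange; analyse as a rectangular beam of width b_f.
M_n = T(d − a/2) = 768600 × (475 − 13.47) = 354.73 × 10⁶ N·mm.
M_n = 354.73 kN·m.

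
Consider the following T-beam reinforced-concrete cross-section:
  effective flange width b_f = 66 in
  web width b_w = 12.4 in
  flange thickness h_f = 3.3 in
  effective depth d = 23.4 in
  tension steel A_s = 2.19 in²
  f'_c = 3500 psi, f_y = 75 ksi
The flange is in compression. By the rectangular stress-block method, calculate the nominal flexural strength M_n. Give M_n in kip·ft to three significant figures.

M_n ≈ 315 kip·ft

Tension: T = A_s f_y = 2.19 × 75 = 164.25 kips.
Try a within the flange: a = T/(0.85 f'_c b_f) = 164.25/(0.85 × 3.5 × 66) = 0.837 in.
Since a = 0.837 ≤ h_f = 3.3 in, the stress block lies entirely in the flange; analyse as a rectangular beam of width b_f.
M_n = T(d − a/2) = 164.25 × (23.4 − 0.4185) = 3774.7 kip·in.
M_n = 3774.7/12 = 314.56 kip·ft.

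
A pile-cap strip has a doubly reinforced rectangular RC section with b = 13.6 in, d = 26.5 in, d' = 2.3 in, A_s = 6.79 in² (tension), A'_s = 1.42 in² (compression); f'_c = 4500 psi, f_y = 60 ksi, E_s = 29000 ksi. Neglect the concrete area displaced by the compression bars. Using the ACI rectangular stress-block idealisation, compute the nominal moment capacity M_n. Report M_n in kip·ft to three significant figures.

Assume both steels yield.
a = (A_s − A'_s) f_y/(0.85 f'_c b) = (6.79 − 1.42) × 60/(0.85 × 4.5 × 13.6) = 6.194 in.
c = a/β₁ = 6.194/0.825 = 7.508 in; ε'_s = 0.003(c − d')/c = 0.0021 ≥ ε_y = 0.0021, so the compression steel yields.
M_n = (A_s − A'_s) f_y (d − a/2) + A'_s f_y (d − d') = 322.2 × (26.5 − 3.097) + 85.2 × (26.5 − 2.3) = 7540.4 + 2061.8 = 9602.2 kip·in = 9602.2/12 = 800.18 kip·ft.

M_n ≈ 800 kip·ft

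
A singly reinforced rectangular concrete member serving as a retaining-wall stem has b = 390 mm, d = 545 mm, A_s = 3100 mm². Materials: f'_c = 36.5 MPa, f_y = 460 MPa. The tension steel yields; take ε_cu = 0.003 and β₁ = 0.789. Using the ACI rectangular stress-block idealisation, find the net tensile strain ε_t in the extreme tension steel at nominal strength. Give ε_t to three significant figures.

a = A_s f_y/(0.85 f'_c b) = 117.85 mm.
β₁ = 0.789, so c = a/β₁ = 117.85/0.789 = 149.37 mm.
From the linear strain diagram with ε_cu = 0.003: ε_t = 0.003 (d − c)/c = 0.003 × (545 − 149.37)/149.37 = 0.00795.
Since ε_t ≥ 0.005, the section is tension-controlled.

ε_t ≈ 0.00795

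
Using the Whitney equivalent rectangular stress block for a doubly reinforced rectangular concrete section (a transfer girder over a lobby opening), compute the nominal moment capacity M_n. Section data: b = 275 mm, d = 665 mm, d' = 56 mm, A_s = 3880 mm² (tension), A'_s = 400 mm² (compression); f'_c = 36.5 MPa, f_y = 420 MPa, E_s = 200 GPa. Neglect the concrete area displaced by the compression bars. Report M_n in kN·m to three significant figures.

Assume both tension and compression steel yield.
Net tension couple steel: A_s − A'_s = 3480 mm².
a = (A_s − A'_s) f_y / (0.85 f'_c b) = 1461600/(0.85 × 36.5 × 275) = 171.31 mm.
c = a/β₁ = 171.31/0.789 = 217.12 mm; ε'_s = 0.003(c − d')/c = 0.0022 ≥ f_y/E_s = 0.0021, so compression steel does yield.
M_n = (A_s − A'_s) f_y (d − a/2) + A'_s f_y (d − d') = [1461600 × (665 − 85.655) + 168000 × (665 − 56)] × 10⁻⁶ = 846.77 + 102.31 = 949.08 kN·m.

M_n ≈ 949 kN·m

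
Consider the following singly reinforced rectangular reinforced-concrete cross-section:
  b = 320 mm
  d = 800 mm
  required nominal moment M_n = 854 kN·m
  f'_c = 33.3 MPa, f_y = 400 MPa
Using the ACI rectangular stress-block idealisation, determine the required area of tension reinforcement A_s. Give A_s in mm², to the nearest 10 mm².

With M_n = 0.85 f'_c a b (d − a/2), solve the quadratic for a:
a = d − √(d² − 2M_n/(0.85 f'_c b)) = 800 − √(800² − 2 × 854×10⁶/(0.85 × 33.3 × 320)) = 128.12 mm.
A_s = 0.85 f'_c a b / f_y = 0.85 × 33.3 × 128.12 × 320 / 400 = 2901.1 mm².

A_s ≈ 2900 mm²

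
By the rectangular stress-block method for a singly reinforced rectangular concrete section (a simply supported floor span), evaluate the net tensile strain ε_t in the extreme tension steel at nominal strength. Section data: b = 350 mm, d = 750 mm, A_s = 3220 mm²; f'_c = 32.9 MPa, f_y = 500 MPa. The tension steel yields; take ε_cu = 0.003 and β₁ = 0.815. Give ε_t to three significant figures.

ε_t ≈ 0.00815

a = A_s f_y/(0.85 f'_c b) = 164.49 mm.
β₁ = 0.815, so c = a/β₁ = 164.49/0.815 = 201.83 mm.
From the linear strain diagram with ε_cu = 0.003: ε_t = 0.003 (d − c)/c = 0.003 × (750 − 201.83)/201.83 = 0.00815.
Since ε_t ≥ 0.005, the section is tension-controlled.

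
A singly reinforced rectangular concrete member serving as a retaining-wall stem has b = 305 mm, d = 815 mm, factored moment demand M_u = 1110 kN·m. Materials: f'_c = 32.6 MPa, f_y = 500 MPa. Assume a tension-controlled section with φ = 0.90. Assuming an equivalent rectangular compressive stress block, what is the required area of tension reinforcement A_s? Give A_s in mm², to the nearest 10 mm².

M_n = M_u/φ = 1110/0.90 = 1233.33 kN·m.
With M_n = 0.85 f'_c a b (d − a/2), solve the quadratic for a:
a = d − √(d² − 2M_n/(0.85 f'_c b)) = 815 − √(815² − 2 × 1233.33×10⁶/(0.85 × 32.6 × 305)) = 204.78 mm.
A_s = 0.85 f'_c a b / f_y = 0.85 × 32.6 × 204.78 × 305 / 500 = 3461.4 mm².

A_s ≈ 3460 mm²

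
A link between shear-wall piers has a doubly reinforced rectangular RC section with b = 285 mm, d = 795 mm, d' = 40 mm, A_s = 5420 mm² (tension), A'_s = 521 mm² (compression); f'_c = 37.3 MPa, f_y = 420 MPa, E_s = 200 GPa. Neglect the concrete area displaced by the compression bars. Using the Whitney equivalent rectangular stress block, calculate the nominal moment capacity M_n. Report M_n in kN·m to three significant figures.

M_n ≈ 1570 kN·m

Assume both tension and compression steel yield.
Net tension couple steel: A_s − A'_s = 4899 mm².
a = (A_s − A'_s) f_y / (0.85 f'_c b) = 2057580/(0.85 × 37.3 × 285) = 227.71 mm.
c = a/β₁ = 227.71/0.784 = 290.45 mm; ε'_s = 0.003(c − d')/c = 0.0026 ≥ f_y/E_s = 0.0021, so compression steel does yield.
M_n = (A_s − A'_s) f_y (d − a/2) + A'_s f_y (d − d') = [2057580 × (795 − 113.855) + 218820 × (795 − 40)] × 10⁻⁶ = 1401.51 + 165.21 = 1566.72 kN·m.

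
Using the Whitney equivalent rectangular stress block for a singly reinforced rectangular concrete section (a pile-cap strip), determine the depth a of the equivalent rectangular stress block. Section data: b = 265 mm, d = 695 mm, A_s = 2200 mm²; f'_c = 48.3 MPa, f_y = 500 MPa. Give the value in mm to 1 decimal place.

a ≈ 101.1 mm

T = A_s f_y = 2200 × 500 = 1100000 N = 1100 kN.
Setting C = 0.85 f'_c a b equal to T: a = 1100000/(0.85 × 48.3 × 265) = 101.1 mm.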